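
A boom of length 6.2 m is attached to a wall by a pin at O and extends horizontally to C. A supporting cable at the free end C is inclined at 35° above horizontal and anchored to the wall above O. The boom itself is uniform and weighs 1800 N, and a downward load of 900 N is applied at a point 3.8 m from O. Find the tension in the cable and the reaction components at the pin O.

ΣM about O: T·sin35°·6.2 − 1800·3.1 − 900·3.8 = 0 → T = 9000/(6.2·0.573576) = 2530.81 ≈ 2531 N.
ΣF_x = 0: O_x − T·cos35° = 0 → O_x = 2530.81 × 0.819152 = 2073 N.
ΣF_y = 0: O_y + T·sin35° − 1800 − 900 = 0 → O_y = 2700 − 2530.81 × 0.573576 = 1248 N.

T = 2531 N, O_x = 2073 N, O_y = 1248 N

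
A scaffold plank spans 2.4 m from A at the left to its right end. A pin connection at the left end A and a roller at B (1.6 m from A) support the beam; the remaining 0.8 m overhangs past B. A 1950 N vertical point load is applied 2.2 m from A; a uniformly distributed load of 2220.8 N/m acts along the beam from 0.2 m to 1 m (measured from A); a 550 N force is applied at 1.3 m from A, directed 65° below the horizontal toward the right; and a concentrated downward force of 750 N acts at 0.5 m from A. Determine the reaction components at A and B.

A_x = -232.4 N, A_y = 988.2 N, B_y = 3987 N

Resultant of the distributed load: 2220.8 × 0.8 = 1776.64 N at 0.6 m from A.
ΣM about A: B_y·1.6 − 1950·2.2 − (2220.8·0.8)·0.6 − 550·sin65°·1.3 − 750·0.5 = 0 → B_y = 6378.99/1.6 = 3986.87 ≈ 3987 N.
ΣF_y = 0: A_y + 3986.87 − 1950 − 2220.8·0.8 − 550·sin65° − 750 = 0 → A_y = 988.2 N.
ΣF_x = 0: A_x + 550·cos65° = 0 → A_x = -232.4 N.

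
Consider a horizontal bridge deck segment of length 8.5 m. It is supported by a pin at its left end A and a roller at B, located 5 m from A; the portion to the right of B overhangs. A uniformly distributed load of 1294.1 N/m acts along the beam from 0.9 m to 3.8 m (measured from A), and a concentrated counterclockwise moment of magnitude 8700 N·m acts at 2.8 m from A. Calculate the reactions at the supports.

A_x = 0, A_y = 3729 N, B_y = 23.86 N

Resultant of the distributed load: 1294.1 × 2.9 = 3752.89 N at 2.35 m from A.
Taking moments about A: B_y·5 − (1294.1·2.9)·2.35 + 8700 = 0 → B_y = 119.2915/5 = 23.8583 ≈ 23.86 N.
ΣF_y = 0: A_y + 23.8583 − 1294.1·2.9 = 0 → A_y = 3729 N.
ΣF_x = 0: no horizontal applied forces, so A_x = 0.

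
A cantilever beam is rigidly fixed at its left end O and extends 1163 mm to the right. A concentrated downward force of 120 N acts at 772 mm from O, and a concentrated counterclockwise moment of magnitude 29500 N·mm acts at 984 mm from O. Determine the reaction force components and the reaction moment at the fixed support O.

ΣF_x = 0: O_x = 0.
ΣF_y = 0: O_y − 120 = 0 → O_y = 120.0 N.
ΣM about O: M_O − 120·772 + 29500 = 0 → M_O = 63140 N·mm.

O_x = 0, O_y = 120.0 N, M_O = 63140 N·mm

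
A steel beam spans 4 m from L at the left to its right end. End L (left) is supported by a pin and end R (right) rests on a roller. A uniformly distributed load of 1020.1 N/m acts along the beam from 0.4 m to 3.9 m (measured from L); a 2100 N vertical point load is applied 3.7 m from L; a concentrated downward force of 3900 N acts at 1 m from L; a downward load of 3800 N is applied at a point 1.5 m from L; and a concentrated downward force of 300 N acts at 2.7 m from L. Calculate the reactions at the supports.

Resultant of the distributed load: 1020.1 × 3.5 = 3570.35 N at 2.15 m from L.
ΣM about L: R_y·4 − (1020.1·3.5)·2.15 − 2100·3.7 − 3900·1 − 3800·1.5 − 300·2.7 = 0 → R_y = 25856.2525/4 = 6464.06 ≈ 6464 N.
ΣF_y = 0: L_y + 6464.06 − 1020.1·3.5 − 2100 − 3900 − 3800 − 300 = 0 → L_y = 7206 N.
ΣF_x = 0: no horizontal applied forces, so L_x = 0.

L_x = 0, L_y = 7206 N, R_y = 6464 N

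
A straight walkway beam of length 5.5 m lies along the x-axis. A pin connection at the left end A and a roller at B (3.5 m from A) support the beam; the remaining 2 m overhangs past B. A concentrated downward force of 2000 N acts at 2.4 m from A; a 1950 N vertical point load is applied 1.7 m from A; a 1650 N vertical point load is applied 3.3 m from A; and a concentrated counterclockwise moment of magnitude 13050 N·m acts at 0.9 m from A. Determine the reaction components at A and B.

A_x = 0, A_y = 5454 N, B_y = 145.7 N

Taking moments about A: B_y·3.5 − 2000·2.4 − 1950·1.7 − 1650·3.3 + 13050 = 0 → B_y = 510/3.5 = 145.714 ≈ 145.7 N.
ΣF_y = 0: A_y + 145.714 − 2000 − 1950 − 1650 = 0 → A_y = 5454 N.
ΣF_x = 0: no horizontal applied forces, so A_x = 0.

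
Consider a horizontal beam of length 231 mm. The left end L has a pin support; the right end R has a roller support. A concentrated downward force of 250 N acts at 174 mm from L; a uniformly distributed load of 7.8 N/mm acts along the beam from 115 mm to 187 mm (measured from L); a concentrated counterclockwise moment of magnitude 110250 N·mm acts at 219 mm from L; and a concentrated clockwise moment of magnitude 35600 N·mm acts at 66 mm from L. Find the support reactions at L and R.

L_x = 0, L_y = 579.3 N, R_y = 232.3 N

Resultant of the distributed load: 7.8 × 72 = 561.6 N at 151 mm from L.
ΣM about L: R_y·231 − 250·174 − (7.8·72)·151 + 110250 − 35600 = 0 → R_y = 53651.6/231 = 232.258 ≈ 232.3 N.
ΣF_y = 0: L_y + 232.258 − 250 − 7.8·72 = 0 → L_y = 579.3 N.
ΣF_x = 0: no horizontal applied forces, so L_x = 0.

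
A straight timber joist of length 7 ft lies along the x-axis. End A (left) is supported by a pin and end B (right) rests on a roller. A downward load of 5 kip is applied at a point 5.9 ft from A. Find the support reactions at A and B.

A_x = 0, A_y = 0.7857 kip, B_y = 4.214 kip

Moments about A: B_y·7 − 5·5.9 = 0 → B_y = 29.5/7 = 4.21429 ≈ 4.214 kip.
ΣF_y = 0: A_y + 4.21429 − 5 = 0 → A_y = 0.7857 kip.
ΣF_x = 0: no horizontal applied forces, so A_x = 0.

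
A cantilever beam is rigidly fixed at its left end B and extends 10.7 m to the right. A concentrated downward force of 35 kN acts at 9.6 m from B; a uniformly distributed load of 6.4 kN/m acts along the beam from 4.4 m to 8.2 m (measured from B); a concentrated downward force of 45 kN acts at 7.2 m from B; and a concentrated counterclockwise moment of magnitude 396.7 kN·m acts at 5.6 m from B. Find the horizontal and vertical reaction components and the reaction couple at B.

B_x = 0, B_y = 104.3 kN, M_B = 416.5 kN·m

Resultant of the distributed load: 6.4 × 3.8 = 24.32 kN at 6.3 m from B.
ΣF_x = 0: B_x = 0.
ΣF_y = 0: B_y − 35 − 6.4·3.8 − 45 = 0 → B_y = 104.3 kN.
ΣM about B: M_B − 35·9.6 − (6.4·3.8)·6.3 − 45·7.2 + 396.7 = 0 → M_B = 416.5 kN·m.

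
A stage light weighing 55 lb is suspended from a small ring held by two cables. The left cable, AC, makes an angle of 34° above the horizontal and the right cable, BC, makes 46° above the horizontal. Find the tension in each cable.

ΣF_x = 0: −T_AC·cos34° + T_BC·cos46° = 0 → T_BC = 1.19345·T_AC.
ΣF_y = 0: T_AC·sin34° + T_BC·sin46° = 55.
Substitute: T_AC·(0.559193 + 1.19345·0.71934) = 55 → T_AC = 38.7955 ≈ 38.80 lb.
Then T_BC = 1.19345 × 38.7955 = 46.30 lb.

T_AC = 38.80 lb, T_BC = 46.30 lb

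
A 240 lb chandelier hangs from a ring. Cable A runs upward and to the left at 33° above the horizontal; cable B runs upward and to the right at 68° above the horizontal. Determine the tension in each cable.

T_A = 91.59 lb, T_B = 205.0 lb

ΣF_x = 0: −T_A·cos33° + T_B·cos68° = 0 → T_B = 2.2388·T_A.
ΣF_y = 0: T_A·sin33° + T_B·sin68° = 240.
Substitute: T_A·(0.544639 + 2.2388·0.927184) = 240 → T_A = 91.5884 ≈ 91.59 lb.
Then T_B = 2.2388 × 91.5884 = 205.0 lb.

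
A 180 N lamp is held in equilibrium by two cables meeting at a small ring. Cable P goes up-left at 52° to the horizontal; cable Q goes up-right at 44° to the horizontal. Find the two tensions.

T_P = 130.2 N, T_Q = 111.4 N

ΣF_x = 0: −T_P·cos52° + T_Q·cos44° = 0 → T_Q = 0.85587·T_P.
ΣF_y = 0: T_P·sin52° + T_Q·sin44° = 180.
Substitute: T_P·(0.788011 + 0.85587·0.694658) = 180 → T_P = 130.194 ≈ 130.2 N.
Then T_Q = 0.85587 × 130.194 = 111.4 N.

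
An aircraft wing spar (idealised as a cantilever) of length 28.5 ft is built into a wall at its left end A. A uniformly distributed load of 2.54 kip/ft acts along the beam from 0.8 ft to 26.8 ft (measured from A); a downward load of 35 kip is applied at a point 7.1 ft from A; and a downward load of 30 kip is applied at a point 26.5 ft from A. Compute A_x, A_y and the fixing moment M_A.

A_x = 0, A_y = 131.0 kip, M_A = 1955 kip·ft

Resultant of the distributed load: 2.54 × 26 = 66.04 kip at 13.8 ft from A.
ΣF_x = 0: A_x = 0.
ΣF_y = 0: A_y − 2.54·26 − 35 − 30 = 0 → A_y = 131.0 kip.
ΣM about A: M_A − (2.54·26)·13.8 − 35·7.1 − 30·26.5 = 0 → M_A = 1955 kip·ft.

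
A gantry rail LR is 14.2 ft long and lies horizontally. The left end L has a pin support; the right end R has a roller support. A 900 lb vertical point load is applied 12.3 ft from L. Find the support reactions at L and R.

ΣM about L: R_y·14.2 − 900·12.3 = 0 → R_y = 11070/14.2 = 779.577 ≈ 779.6 lb.
ΣF_y = 0: L_y + 779.577 − 900 = 0 → L_y = 120.4 lb.
ΣF_x = 0: no horizontal applied forces, so L_x = 0.

L_x = 0, L_y = 120.4 lb, R_y = 779.6 lb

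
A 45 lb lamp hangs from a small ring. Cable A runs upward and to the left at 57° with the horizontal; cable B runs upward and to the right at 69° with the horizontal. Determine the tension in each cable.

ΣF_x = 0: −T_A·cos57° + T_B·cos69° = 0 → T_B = 1.51978·T_A.
ΣF_y = 0: T_A·sin57° + T_B·sin69° = 45.
Substitute: T_A·(0.838671 + 1.51978·0.93358) = 45 → T_A = 19.9335 ≈ 19.93 lb.
Then T_B = 1.51978 × 19.9335 = 30.29 lb.

T_A = 19.93 lb, T_B = 30.29 lb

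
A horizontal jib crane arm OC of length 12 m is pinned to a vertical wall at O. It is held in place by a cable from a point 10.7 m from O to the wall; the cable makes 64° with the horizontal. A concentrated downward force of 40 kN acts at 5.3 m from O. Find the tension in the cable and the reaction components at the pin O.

ΣM about O: T·sin64°·10.7 − 40·5.3 = 0 → T = 212/(10.7·0.898794) = 22.0441 ≈ 22.04 kN.
ΣF_x = 0: O_x − T·cos64° = 0 → O_x = 22.0441 × 0.438371 = 9.663 kN.
ΣF_y = 0: O_y + T·sin64° − 40 = 0 → O_y = 40 − 22.0441 × 0.898794 = 20.19 kN.

T = 22.04 kN, O_x = 9.663 kN, O_y = 20.19 kN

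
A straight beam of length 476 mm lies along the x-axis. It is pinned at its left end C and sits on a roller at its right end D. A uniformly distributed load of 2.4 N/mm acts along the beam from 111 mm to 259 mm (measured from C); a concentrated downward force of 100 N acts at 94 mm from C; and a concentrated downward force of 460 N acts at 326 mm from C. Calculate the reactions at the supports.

C_x = 0, C_y = 442.4 N, D_y = 472.8 N

Resultant of the distributed load: 2.4 × 148 = 355.2 N at 185 mm from C.
Moments about C: D_y·476 − (2.4·148)·185 − 100·94 − 460·326 = 0 → D_y = 225072/476 = 472.84 ≈ 472.8 N.
ΣF_y = 0: C_y + 472.84 − 2.4·148 − 100 − 460 = 0 → C_y = 442.4 N.
ΣF_x = 0: no horizontal applied forces, so C_x = 0.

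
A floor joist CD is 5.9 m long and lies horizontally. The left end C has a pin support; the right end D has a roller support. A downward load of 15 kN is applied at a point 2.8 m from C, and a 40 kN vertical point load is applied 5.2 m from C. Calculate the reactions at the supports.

C_x = 0, C_y = 12.63 kN, D_y = 42.37 kN

Taking moments about C: D_y·5.9 − 15·2.8 − 40·5.2 = 0 → D_y = 250/5.9 = 42.3729 ≈ 42.37 kN.
ΣF_y = 0: C_y + 42.3729 − 15 − 40 = 0 → C_y = 12.63 kN.
ΣF_x = 0: no horizontal applied forces, so C_x = 0.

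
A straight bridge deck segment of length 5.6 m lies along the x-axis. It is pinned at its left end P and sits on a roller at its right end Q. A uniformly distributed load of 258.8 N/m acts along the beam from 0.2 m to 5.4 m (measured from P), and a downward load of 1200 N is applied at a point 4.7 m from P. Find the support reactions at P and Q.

P_x = 0, P_y = 865.7 N, Q_y = 1680 N

Resultant of the distributed load: 258.8 × 5.2 = 1345.76 N at 2.8 m from P.
Taking moments about P: Q_y·5.6 − (258.8·5.2)·2.8 − 1200·4.7 = 0 → Q_y = 9408.128/5.6 = 1680.02 ≈ 1680 N.
ΣF_y = 0: P_y + 1680.02 − 258.8·5.2 − 1200 = 0 → P_y = 865.7 N.
ΣF_x = 0: no horizontal applied forces, so P_x = 0.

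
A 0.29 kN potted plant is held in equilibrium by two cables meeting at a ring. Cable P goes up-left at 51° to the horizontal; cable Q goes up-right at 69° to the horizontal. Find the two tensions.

T_P = 0.1200 kN, T_Q = 0.2107 kN

ΣF_x = 0: −T_P·cos51° + T_Q·cos69° = 0 → T_Q = 1.75607·T_P.
ΣF_y = 0: T_P·sin51° + T_Q·sin69° = 0.29.
Substitute: T_P·(0.777146 + 1.75607·0.93358) = 0.29 → T_P = 0.120004 ≈ 0.1200 kN.
Then T_Q = 1.75607 × 0.120004 = 0.2107 kN.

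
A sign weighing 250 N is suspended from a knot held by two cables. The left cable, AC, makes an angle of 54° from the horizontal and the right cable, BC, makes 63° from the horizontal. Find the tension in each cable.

ΣF_x = 0: −T_AC·cos54° + T_BC·cos63° = 0 → T_BC = 1.29471·T_AC.
ΣF_y = 0: T_AC·sin54° + T_BC·sin63° = 250.
Substitute: T_AC·(0.809017 + 1.29471·0.891007) = 250 → T_AC = 127.381 ≈ 127.4 N.
Then T_BC = 1.29471 × 127.381 = 164.9 N.

T_AC = 127.4 N, T_BC = 164.9 N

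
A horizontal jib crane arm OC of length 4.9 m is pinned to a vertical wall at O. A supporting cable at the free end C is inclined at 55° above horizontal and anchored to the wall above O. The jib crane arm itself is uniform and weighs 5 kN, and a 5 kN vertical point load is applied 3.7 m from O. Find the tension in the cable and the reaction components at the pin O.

ΣM about O: T·sin55°·4.9 − 5·2.45 − 5·3.7 = 0 → T = 30.75/(4.9·0.819152) = 7.66098 ≈ 7.661 kN.
ΣF_x = 0: O_x − T·cos55° = 0 → O_x = 7.66098 × 0.573576 = 4.394 kN.
ΣF_y = 0: O_y + T·sin55° − 5 − 5 = 0 → O_y = 10 − 7.66098 × 0.819152 = 3.724 kN.

T = 7.661 kN, O_x = 4.394 kN, O_y = 3.724 kN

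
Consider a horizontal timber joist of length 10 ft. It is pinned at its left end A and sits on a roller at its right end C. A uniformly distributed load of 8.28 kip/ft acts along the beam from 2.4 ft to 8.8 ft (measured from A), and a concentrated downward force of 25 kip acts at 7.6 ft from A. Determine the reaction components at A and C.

A_x = 0, A_y = 29.32 kip, C_y = 48.68 kip

Resultant of the distributed load: 8.28 × 6.4 = 52.992 kip at 5.6 ft from A.
Moments about A: C_y·10 − (8.28·6.4)·5.6 − 25·7.6 = 0 → C_y = 486.7552/10 = 48.6755 ≈ 48.68 kip.
ΣF_y = 0: A_y + 48.6755 − 8.28·6.4 − 25 = 0 → A_y = 29.32 kip.
ΣF_x = 0: no horizontal applied forces, so A_x = 0.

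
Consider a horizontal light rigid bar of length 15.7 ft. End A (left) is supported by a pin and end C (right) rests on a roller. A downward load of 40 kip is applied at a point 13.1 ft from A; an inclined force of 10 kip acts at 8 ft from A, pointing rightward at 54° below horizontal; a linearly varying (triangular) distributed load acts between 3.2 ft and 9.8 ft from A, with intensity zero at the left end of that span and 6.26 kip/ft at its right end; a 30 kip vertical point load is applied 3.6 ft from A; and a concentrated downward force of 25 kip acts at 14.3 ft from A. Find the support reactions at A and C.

A_x = -5.878 kip, A_y = 46.60 kip, C_y = 77.15 kip

Resultant of the triangular load: ½ × 6.26 × 6.6 = 20.658 kip, acting at 7.6 ft from A (one-third of the span from the peak).
Taking moments about A: C_y·15.7 − 40·13.1 − 10·sin54°·8 − (½·6.26·6.6)·7.6 − 30·3.6 − 25·14.3 = 0 → C_y = 1211.22/15.7 = 77.1478 ≈ 77.15 kip.
ΣF_y = 0: A_y + 77.1478 − 40 − 10·sin54° − ½·6.26·6.6 − 30 − 25 = 0 → A_y = 46.60 kip.
ΣF_x = 0: A_x + 10·cos54° = 0 → A_x = -5.878 kip.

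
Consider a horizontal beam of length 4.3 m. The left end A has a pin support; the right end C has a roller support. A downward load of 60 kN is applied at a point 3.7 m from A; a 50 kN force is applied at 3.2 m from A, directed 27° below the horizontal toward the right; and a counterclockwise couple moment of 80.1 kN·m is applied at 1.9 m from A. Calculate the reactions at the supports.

Moments about A: C_y·4.3 − 60·3.7 − 50·sin27°·3.2 + 80.1 = 0 → C_y = 214.538/4.3 = 49.8926 ≈ 49.89 kN.
ΣF_y = 0: A_y + 49.8926 − 60 − 50·sin27° = 0 → A_y = 32.81 kN.
ΣF_x = 0: A_x + 50·cos27° = 0 → A_x = -44.55 kN.

A_x = -44.55 kN, A_y = 32.81 kN, C_y = 49.89 kN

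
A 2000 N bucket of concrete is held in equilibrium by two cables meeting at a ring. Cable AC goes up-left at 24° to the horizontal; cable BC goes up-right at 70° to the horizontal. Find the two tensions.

ΣF_x = 0: −T_AC·cos24° + T_BC·cos70° = 0 → T_BC = 2.67103·T_AC.
ΣF_y = 0: T_AC·sin24° + T_BC·sin70° = 2000.
Substitute: T_AC·(0.406737 + 2.67103·0.939693) = 2000 → T_AC = 685.71 ≈ 685.7 N.
Then T_BC = 2.67103 × 685.71 = 1832 N.

T_AC = 685.7 N, T_BC = 1832 N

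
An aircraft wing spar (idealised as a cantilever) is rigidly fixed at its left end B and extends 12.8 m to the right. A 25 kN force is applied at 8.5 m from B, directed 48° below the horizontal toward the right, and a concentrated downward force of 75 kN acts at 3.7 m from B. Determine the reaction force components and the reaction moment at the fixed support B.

ΣF_x = 0: B_x + 25·cos48° = 0 → B_x = -16.73 kN.
ΣF_y = 0: B_y − 25·sin48° − 75 = 0 → B_y = 93.58 kN.
ΣM about B: M_B − 25·sin48°·8.5 − 75·3.7 = 0 → M_B = 435.4 kN·m.

B_x = -16.73 kN, B_y = 93.58 kN, M_B = 435.4 kN·m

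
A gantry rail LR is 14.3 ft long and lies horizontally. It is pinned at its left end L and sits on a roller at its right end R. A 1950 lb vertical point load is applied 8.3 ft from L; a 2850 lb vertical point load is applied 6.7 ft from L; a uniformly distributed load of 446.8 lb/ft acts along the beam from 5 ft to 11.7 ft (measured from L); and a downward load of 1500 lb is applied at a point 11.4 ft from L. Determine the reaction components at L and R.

Resultant of the distributed load: 446.8 × 6.7 = 2993.56 lb at 8.35 ft from L.
Taking moments about L: R_y·14.3 − 1950·8.3 − 2850·6.7 − (446.8·6.7)·8.35 − 1500·11.4 = 0 → R_y = 77376.226/14.3 = 5410.92 ≈ 5411 lb.
ΣF_y = 0: L_y + 5410.92 − 1950 − 2850 − 446.8·6.7 − 1500 = 0 → L_y = 3883 lb.
ΣF_x = 0: no horizontal applied forces, so L_x = 0.

L_x = 0, L_y = 3883 lb, R_y = 5411 lb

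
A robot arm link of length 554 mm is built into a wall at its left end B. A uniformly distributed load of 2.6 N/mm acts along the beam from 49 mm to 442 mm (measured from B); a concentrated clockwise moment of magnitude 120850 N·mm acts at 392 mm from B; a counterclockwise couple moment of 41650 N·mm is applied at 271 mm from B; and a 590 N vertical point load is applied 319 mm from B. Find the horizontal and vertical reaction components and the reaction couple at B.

B_x = 0, B_y = 1612 N, M_B = 518300 N·mm

Resultant of the distributed load: 2.6 × 393 = 1021.8 N at 245.5 mm from B.
ΣF_x = 0: B_x = 0.
ΣF_y = 0: B_y − 2.6·393 − 590 = 0 → B_y = 1612 N.
ΣM about B: M_B − (2.6·393)·245.5 − 120850 + 41650 − 590·319 = 0 → M_B = 518300 N·mm.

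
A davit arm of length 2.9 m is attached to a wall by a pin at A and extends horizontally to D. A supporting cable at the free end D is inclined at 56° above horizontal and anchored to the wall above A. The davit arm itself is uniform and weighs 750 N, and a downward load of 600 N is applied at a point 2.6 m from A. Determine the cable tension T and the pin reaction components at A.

ΣM about A: T·sin56°·2.9 − 750·1.45 − 600·2.6 = 0 → T = 2647.5/(2.9·0.829038) = 1101.19 ≈ 1101 N.
ΣF_x = 0: A_x − T·cos56° = 0 → A_x = 1101.19 × 0.559193 = 615.8 N.
ΣF_y = 0: A_y + T·sin56° − 750 − 600 = 0 → A_y = 1350 − 1101.19 × 0.829038 = 437.1 N.

T = 1101 N, A_x = 615.8 N, A_y = 437.1 N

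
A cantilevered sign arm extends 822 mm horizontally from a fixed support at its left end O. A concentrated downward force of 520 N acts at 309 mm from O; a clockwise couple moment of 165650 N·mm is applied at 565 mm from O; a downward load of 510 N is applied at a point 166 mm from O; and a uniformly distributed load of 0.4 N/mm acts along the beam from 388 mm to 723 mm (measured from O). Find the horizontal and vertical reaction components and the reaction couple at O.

O_x = 0, O_y = 1164 N, M_O = 485400 N·mm

Resultant of the distributed load: 0.4 × 335 = 134 N at 555.5 mm from O.
ΣF_x = 0: O_x = 0.
ΣF_y = 0: O_y − 520 − 510 − 0.4·335 = 0 → O_y = 1164 N.
ΣM about O: M_O − 520·309 − 165650 − 510·166 − (0.4·335)·555.5 = 0 → M_O = 485400 N·mm.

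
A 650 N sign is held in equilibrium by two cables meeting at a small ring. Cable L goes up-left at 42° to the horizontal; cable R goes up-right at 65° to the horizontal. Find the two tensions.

T_L = 287.3 N, T_R = 505.1 N

ΣF_x = 0: −T_L·cos42° + T_R·cos65° = 0 → T_R = 1.75843·T_L.
ΣF_y = 0: T_L·sin42° + T_R·sin65° = 650.
Substitute: T_L·(0.669131 + 1.75843·0.906308) = 650 → T_L = 287.253 ≈ 287.3 N.
Then T_R = 1.75843 × 287.253 = 505.1 N.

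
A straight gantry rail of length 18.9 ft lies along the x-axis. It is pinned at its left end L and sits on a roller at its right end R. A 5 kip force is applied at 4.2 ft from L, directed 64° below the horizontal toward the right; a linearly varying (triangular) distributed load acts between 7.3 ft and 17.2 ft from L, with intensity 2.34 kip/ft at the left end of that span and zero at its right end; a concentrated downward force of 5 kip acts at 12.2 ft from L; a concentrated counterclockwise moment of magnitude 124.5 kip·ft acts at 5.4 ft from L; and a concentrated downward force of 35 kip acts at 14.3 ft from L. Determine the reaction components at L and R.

L_x = -2.192 kip, L_y = 25.46 kip, R_y = 30.62 kip

Resultant of the triangular load: ½ × 2.34 × 9.9 = 11.583 kip, acting at 10.6 ft from L (one-third of the span from the peak).
Taking moments about L: R_y·18.9 − 5·sin64°·4.2 − (½·2.34·9.9)·10.6 − 5·12.2 + 124.5 − 35·14.3 = 0 → R_y = 578.654/18.9 = 30.6166 ≈ 30.62 kip.
ΣF_y = 0: L_y + 30.6166 − 5·sin64° − ½·2.34·9.9 − 5 − 35 = 0 → L_y = 25.46 kip.
ΣF_x = 0: L_x + 5·cos64° = 0 → L_x = -2.192 kip.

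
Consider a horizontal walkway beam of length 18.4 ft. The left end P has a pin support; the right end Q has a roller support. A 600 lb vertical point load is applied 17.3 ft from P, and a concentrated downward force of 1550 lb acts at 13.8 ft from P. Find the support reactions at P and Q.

Taking moments about P: Q_y·18.4 − 600·17.3 − 1550·13.8 = 0 → Q_y = 31770/18.4 = 1726.63 ≈ 1727 lb.
ΣF_y = 0: P_y + 1726.63 − 600 − 1550 = 0 → P_y = 423.4 lb.
ΣF_x = 0: no horizontal applied forces, so P_x = 0.

P_x = 0, P_y = 423.4 lb, Q_y = 1727 lb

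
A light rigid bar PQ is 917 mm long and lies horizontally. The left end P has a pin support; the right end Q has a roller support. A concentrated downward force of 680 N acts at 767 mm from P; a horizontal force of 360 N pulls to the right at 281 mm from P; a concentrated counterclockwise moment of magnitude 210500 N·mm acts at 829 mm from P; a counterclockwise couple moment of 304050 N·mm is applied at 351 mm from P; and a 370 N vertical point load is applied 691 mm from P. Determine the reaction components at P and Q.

Taking moments about P: Q_y·917 − 680·767 + 210500 + 304050 − 370·691 = 0 → Q_y = 262680/917 = 286.456 ≈ 286.5 N.
ΣF_y = 0: P_y + 286.456 − 680 − 370 = 0 → P_y = 763.5 N.
ΣF_x = 0: P_x + 360 = 0 → P_x = -360.0 N.

P_x = -360.0 N, P_y = 763.5 N, Q_y = 286.5 N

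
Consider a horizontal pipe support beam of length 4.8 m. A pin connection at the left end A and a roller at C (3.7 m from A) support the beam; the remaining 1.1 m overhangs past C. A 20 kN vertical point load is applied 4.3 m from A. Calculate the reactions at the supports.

Moments about A: C_y·3.7 − 20·4.3 = 0 → C_y = 86/3.7 = 23.2432 ≈ 23.24 kN.
ΣF_y = 0: A_y + 23.2432 − 20 = 0 → A_y = -3.243 kN.
ΣF_x = 0: no horizontal applied forces, so A_x = 0.

A_x = 0, A_y = -3.243 kN, C_y = 23.24 kN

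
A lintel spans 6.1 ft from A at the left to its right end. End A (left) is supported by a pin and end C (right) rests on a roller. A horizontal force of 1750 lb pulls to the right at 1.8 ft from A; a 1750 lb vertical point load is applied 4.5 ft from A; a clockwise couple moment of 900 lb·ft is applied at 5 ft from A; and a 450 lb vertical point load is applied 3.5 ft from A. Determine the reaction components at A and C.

Taking moments about A: C_y·6.1 − 1750·4.5 − 900 − 450·3.5 = 0 → C_y = 10350/6.1 = 1696.72 ≈ 1697 lb.
ΣF_y = 0: A_y + 1696.72 − 1750 − 450 = 0 → A_y = 503.3 lb.
ΣF_x = 0: A_x + 1750 = 0 → A_x = -1750 lb.

A_x = -1750 lb, A_y = 503.3 lb, C_y = 1697 lb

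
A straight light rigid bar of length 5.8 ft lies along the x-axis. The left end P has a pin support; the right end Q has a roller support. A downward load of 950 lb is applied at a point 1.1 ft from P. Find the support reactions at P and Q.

ΣM about P: Q_y·5.8 − 950·1.1 = 0 → Q_y = 1045/5.8 = 180.172 ≈ 180.2 lb.
ΣF_y = 0: P_y + 180.172 − 950 = 0 → P_y = 769.8 lb.
ΣF_x = 0: no horizontal applied forces, so P_x = 0.

P_x = 0, P_y = 769.8 lb, Q_y = 180.2 lb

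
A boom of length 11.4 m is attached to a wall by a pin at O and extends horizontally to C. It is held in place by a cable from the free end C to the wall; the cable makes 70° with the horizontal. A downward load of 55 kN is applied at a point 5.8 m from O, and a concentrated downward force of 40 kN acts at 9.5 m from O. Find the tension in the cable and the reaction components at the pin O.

ΣM about O: T·sin70°·11.4 − 55·5.8 − 40·9.5 = 0 → T = 699/(11.4·0.939693) = 65.2509 ≈ 65.25 kN.
ΣF_x = 0: O_x − T·cos70° = 0 → O_x = 65.2509 × 0.34202 = 22.32 kN.
ΣF_y = 0: O_y + T·sin70° − 55 − 40 = 0 → O_y = 95 − 65.2509 × 0.939693 = 33.68 kN.

T = 65.25 kN, O_x = 22.32 kN, O_y = 33.68 kN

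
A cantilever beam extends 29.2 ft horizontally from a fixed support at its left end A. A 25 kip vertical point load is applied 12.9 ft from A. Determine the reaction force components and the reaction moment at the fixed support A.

ΣF_x = 0: A_x = 0.
ΣF_y = 0: A_y − 25 = 0 → A_y = 25.00 kip.
ΣM about A: M_A − 25·12.9 = 0 → M_A = 322.5 kip·ft.

A_x = 0, A_y = 25.00 kip, M_A = 322.5 kip·ft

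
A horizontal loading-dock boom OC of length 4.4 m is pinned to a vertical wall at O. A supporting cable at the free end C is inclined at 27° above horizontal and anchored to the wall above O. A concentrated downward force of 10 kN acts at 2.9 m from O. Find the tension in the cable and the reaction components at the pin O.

ΣM about O: T·sin27°·4.4 − 10·2.9 = 0 → T = 29/(4.4·0.45399) = 14.5177 ≈ 14.52 kN.
ΣF_x = 0: O_x − T·cos27° = 0 → O_x = 14.5177 × 0.891007 = 12.94 kN.
ΣF_y = 0: O_y + T·sin27° − 10 = 0 → O_y = 10 − 14.5177 × 0.45399 = 3.409 kN.

T = 14.52 kN, O_x = 12.94 kN, O_y = 3.409 kN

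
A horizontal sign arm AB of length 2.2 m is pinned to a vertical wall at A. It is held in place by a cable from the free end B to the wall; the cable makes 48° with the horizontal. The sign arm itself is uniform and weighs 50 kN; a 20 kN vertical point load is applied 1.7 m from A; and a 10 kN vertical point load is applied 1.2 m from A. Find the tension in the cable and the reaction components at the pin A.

T = 61.78 kN, A_x = 41.34 kN, A_y = 34.09 kN

ΣM about A: T·sin48°·2.2 − 50·1.1 − 20·1.7 − 10·1.2 = 0 → T = 101/(2.2·0.743145) = 61.7768 ≈ 61.78 kN.
ΣF_x = 0: A_x − T·cos48° = 0 → A_x = 61.7768 × 0.669131 = 41.34 kN.
ΣF_y = 0: A_y + T·sin48° − 50 − 20 − 10 = 0 → A_y = 80 − 61.7768 × 0.743145 = 34.09 kN.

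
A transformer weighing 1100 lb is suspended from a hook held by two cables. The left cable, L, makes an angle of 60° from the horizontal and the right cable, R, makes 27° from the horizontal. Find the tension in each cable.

T_L = 981.5 lb, T_R = 550.8 lb

ΣF_x = 0: −T_L·cos60° + T_R·cos27° = 0 → T_R = 0.561163·T_L.
ΣF_y = 0: T_L·sin60° + T_R·sin27° = 1100.
Substitute: T_L·(0.866025 + 0.561163·0.45399) = 1100 → T_L = 981.453 ≈ 981.5 lb.
Then T_R = 0.561163 × 981.453 = 550.8 lb.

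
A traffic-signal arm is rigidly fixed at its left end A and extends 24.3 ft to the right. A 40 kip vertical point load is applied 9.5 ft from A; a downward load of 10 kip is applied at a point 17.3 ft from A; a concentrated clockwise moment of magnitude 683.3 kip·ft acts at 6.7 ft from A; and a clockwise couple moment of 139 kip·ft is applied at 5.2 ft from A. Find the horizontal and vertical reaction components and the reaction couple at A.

ΣF_x = 0: A_x = 0.
ΣF_y = 0: A_y − 40 − 10 = 0 → A_y = 50.00 kip.
ΣM about A: M_A − 40·9.5 − 10·17.3 − 683.3 − 139 = 0 → M_A = 1375 kip·ft.

A_x = 0, A_y = 50.00 kip, M_A = 1375 kip·ft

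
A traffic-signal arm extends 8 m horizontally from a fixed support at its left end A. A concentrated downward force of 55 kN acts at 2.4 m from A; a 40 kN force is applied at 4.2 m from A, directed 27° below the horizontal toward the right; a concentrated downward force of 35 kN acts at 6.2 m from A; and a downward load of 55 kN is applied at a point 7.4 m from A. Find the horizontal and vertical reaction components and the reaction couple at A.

ΣF_x = 0: A_x + 40·cos27° = 0 → A_x = -35.64 kN.
ΣF_y = 0: A_y − 55 − 40·sin27° − 35 − 55 = 0 → A_y = 163.2 kN.
ΣM about A: M_A − 55·2.4 − 40·sin27°·4.2 − 35·6.2 − 55·7.4 = 0 → M_A = 832.3 kN·m.

A_x = -35.64 kN, A_y = 163.2 kN, M_A = 832.3 kN·m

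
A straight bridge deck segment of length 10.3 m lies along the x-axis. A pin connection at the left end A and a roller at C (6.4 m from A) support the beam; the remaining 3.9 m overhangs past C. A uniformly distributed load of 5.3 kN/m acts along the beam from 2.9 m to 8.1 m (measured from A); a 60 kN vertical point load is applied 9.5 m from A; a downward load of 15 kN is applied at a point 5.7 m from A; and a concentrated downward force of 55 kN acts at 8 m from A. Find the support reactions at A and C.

Resultant of the distributed load: 5.3 × 5.2 = 27.56 kN at 5.5 m from A.
ΣM about A: C_y·6.4 − (5.3·5.2)·5.5 − 60·9.5 − 15·5.7 − 55·8 = 0 → C_y = 1247.08/6.4 = 194.856 ≈ 194.9 kN.
ΣF_y = 0: A_y + 194.856 − 5.3·5.2 − 60 − 15 − 55 = 0 → A_y = -37.30 kN.
ΣF_x = 0: no horizontal applied forces, so A_x = 0.

A_x = 0, A_y = -37.30 kN, C_y = 194.9 kN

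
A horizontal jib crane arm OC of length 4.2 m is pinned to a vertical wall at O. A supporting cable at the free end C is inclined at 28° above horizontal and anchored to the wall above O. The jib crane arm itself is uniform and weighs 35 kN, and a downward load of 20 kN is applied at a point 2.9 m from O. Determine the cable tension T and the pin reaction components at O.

ΣM about O: T·sin28°·4.2 − 35·2.1 − 20·2.9 = 0 → T = 131.5/(4.2·0.469472) = 66.6909 ≈ 66.69 kN.
ΣF_x = 0: O_x − T·cos28° = 0 → O_x = 66.6909 × 0.882948 = 58.88 kN.
ΣF_y = 0: O_y + T·sin28° − 35 − 20 = 0 → O_y = 55 − 66.6909 × 0.469472 = 23.69 kN.

T = 66.69 kN, O_x = 58.88 kN, O_y = 23.69 kN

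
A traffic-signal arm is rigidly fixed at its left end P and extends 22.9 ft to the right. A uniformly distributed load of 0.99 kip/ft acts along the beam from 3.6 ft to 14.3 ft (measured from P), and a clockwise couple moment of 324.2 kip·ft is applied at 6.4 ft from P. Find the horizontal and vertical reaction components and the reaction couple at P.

P_x = 0, P_y = 10.59 kip, M_P = 419.0 kip·ft

Resultant of the distributed load: 0.99 × 10.7 = 10.593 kip at 8.95 ft from P.
ΣF_x = 0: P_x = 0.
ΣF_y = 0: P_y − 0.99·10.7 = 0 → P_y = 10.59 kip.
ΣM about P: M_P − (0.99·10.7)·8.95 − 324.2 = 0 → M_P = 419.0 kip·ft.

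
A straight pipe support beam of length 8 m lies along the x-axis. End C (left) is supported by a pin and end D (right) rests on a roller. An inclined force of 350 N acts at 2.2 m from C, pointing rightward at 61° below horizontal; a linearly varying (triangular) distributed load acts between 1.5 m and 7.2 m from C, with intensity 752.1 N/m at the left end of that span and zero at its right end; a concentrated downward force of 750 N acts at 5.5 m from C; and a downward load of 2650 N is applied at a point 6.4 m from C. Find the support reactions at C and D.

Resultant of the triangular load: ½ × 752.1 × 5.7 = 2143.485 N, acting at 3.4 m from C (one-third of the span from the peak).
Moments about C: D_y·8 − 350·sin61°·2.2 − (½·752.1·5.7)·3.4 − 750·5.5 − 2650·6.4 = 0 → D_y = 29046.3/8 = 3630.79 ≈ 3631 N.
ΣF_y = 0: C_y + 3630.79 − 350·sin61° − ½·752.1·5.7 − 750 − 2650 = 0 → C_y = 2219 N.
ΣF_x = 0: C_x + 350·cos61° = 0 → C_x = -169.7 N.

C_x = -169.7 N, C_y = 2219 N, D_y = 3631 N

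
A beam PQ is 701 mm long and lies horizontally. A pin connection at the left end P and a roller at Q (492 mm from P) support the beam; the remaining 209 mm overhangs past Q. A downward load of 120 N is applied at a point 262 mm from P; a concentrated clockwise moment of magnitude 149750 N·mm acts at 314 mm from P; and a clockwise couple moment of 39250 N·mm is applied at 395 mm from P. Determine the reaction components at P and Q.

Moments about P: Q_y·492 − 120·262 − 149750 − 39250 = 0 → Q_y = 220440/492 = 448.049 ≈ 448.0 N.
ΣF_y = 0: P_y + 448.049 − 120 = 0 → P_y = -328.0 N.
ΣF_x = 0: no horizontal applied forces, so P_x = 0.

P_x = 0, P_y = -328.0 N, Q_y = 448.0 N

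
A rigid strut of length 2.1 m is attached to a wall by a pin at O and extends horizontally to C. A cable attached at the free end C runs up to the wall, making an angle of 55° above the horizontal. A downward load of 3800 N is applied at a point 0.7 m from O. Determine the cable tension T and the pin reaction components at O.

T = 1546 N, O_x = 886.9 N, O_y = 2533 N

ΣM about O: T·sin55°·2.1 − 3800·0.7 = 0 → T = 2660/(2.1·0.819152) = 1546.31 ≈ 1546 N.
ΣF_x = 0: O_x − T·cos55° = 0 → O_x = 1546.31 × 0.573576 = 886.9 N.
ΣF_y = 0: O_y + T·sin55° − 3800 = 0 → O_y = 3800 − 1546.31 × 0.819152 = 2533 N.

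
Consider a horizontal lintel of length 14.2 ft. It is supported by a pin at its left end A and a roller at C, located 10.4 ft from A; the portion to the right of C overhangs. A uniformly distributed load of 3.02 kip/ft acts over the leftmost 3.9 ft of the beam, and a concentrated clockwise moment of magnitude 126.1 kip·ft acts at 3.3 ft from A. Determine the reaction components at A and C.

Resultant of the distributed load: 3.02 × 3.9 = 11.778 kip at 1.95 ft from A.
Moments about A: C_y·10.4 − (3.02·3.9)·1.95 − 126.1 = 0 → C_y = 149.0671/10.4 = 14.3334 ≈ 14.33 kip.
ΣF_y = 0: A_y + 14.3334 − 3.02·3.9 = 0 → A_y = -2.555 kip.
ΣF_x = 0: no horizontal applied forces, so A_x = 0.

A_x = 0, A_y = -2.555 kip, C_y = 14.33 kip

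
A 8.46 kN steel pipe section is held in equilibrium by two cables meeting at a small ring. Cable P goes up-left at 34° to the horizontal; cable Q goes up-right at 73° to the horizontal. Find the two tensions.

T_P = 2.586 kN, T_Q = 7.334 kN

ΣF_x = 0: −T_P·cos34° + T_Q·cos73° = 0 → T_Q = 2.83556·T_P.
ΣF_y = 0: T_P·sin34° + T_Q·sin73° = 8.46.
Substitute: T_P·(0.559193 + 2.83556·0.956305) = 8.46 → T_P = 2.58648 ≈ 2.586 kN.
Then T_Q = 2.83556 × 2.58648 = 7.334 kN.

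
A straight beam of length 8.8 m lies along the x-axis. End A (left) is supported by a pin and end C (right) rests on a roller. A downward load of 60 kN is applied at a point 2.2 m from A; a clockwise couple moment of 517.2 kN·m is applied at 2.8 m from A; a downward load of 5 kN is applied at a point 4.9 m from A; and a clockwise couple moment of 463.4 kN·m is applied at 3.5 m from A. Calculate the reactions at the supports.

ΣM about A: C_y·8.8 − 60·2.2 − 517.2 − 5·4.9 − 463.4 = 0 → C_y = 1137.1/8.8 = 129.216 ≈ 129.2 kN.
ΣF_y = 0: A_y + 129.216 − 60 − 5 = 0 → A_y = -64.22 kN.
ΣF_x = 0: no horizontal applied forces, so A_x = 0.

A_x = 0, A_y = -64.22 kN, C_y = 129.2 kN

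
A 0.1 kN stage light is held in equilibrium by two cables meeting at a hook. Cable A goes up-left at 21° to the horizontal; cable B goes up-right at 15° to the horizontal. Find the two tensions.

ΣF_x = 0: −T_A·cos21° + T_B·cos15° = 0 → T_B = 0.966514·T_A.
ΣF_y = 0: T_A·sin21° + T_B·sin15° = 0.1.
Substitute: T_A·(0.358368 + 0.966514·0.258819) = 0.1 → T_A = 0.164333 ≈ 0.1643 kN.
Then T_B = 0.966514 × 0.164333 = 0.1588 kN.

T_A = 0.1643 kN, T_B = 0.1588 kN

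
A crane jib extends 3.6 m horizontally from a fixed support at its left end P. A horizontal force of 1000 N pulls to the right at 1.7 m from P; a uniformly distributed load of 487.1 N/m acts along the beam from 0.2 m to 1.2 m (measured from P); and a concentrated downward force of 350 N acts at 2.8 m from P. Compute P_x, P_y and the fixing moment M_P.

Resultant of the distributed load: 487.1 × 1 = 487.1 N at 0.7 m from P.
ΣF_x = 0: P_x + 1000 = 0 → P_x = -1000 N.
ΣF_y = 0: P_y − 487.1·1 − 350 = 0 → P_y = 837.1 N.
ΣM about P: M_P − (487.1·1)·0.7 − 350·2.8 = 0 → M_P = 1321 N·m.

P_x = -1000 N, P_y = 837.1 N, M_P = 1321 N·m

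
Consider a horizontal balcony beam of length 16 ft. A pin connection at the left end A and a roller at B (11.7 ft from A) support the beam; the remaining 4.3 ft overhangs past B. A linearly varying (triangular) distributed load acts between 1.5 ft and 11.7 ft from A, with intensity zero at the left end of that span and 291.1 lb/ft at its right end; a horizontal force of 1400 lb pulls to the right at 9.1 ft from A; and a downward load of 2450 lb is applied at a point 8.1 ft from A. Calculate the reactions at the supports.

A_x = -1400 lb, A_y = 1185 lb, B_y = 2749 lb

Resultant of the triangular load: ½ × 291.1 × 10.2 = 1484.61 lb, acting at 8.3 ft from A (one-third of the span from the peak).
Taking moments about A: B_y·11.7 − (½·291.1·10.2)·8.3 − 2450·8.1 = 0 → B_y = 32167.263/11.7 = 2749.34 ≈ 2749 lb.
ΣF_y = 0: A_y + 2749.34 − ½·291.1·10.2 − 2450 = 0 → A_y = 1185 lb.
ΣF_x = 0: A_x + 1400 = 0 → A_x = -1400 lb.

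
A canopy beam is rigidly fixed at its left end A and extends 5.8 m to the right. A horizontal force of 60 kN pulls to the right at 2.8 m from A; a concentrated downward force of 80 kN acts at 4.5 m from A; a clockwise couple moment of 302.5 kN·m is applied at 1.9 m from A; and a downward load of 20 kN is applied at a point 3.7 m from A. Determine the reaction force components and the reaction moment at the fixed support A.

A_x = -60.00 kN, A_y = 100.0 kN, M_A = 736.5 kN·m

ΣF_x = 0: A_x + 60 = 0 → A_x = -60.00 kN.
ΣF_y = 0: A_y − 80 − 20 = 0 → A_y = 100.0 kN.
ΣM about A: M_A − 80·4.5 − 302.5 − 20·3.7 = 0 → M_A = 736.5 kN·m.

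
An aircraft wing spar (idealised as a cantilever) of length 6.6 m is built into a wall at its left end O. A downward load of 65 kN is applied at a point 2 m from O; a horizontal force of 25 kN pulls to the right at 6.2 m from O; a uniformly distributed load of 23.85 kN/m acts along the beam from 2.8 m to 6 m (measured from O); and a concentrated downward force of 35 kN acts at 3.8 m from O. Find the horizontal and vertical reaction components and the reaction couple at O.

Resultant of the distributed load: 23.85 × 3.2 = 76.32 kN at 4.4 m from O.
ΣF_x = 0: O_x + 25 = 0 → O_x = -25.00 kN.
ΣF_y = 0: O_y − 65 − 23.85·3.2 − 35 = 0 → O_y = 176.3 kN.
ΣM about O: M_O − 65·2 − (23.85·3.2)·4.4 − 35·3.8 = 0 → M_O = 598.8 kN·m.

O_x = -25.00 kN, O_y = 176.3 kN, M_O = 598.8 kN·m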